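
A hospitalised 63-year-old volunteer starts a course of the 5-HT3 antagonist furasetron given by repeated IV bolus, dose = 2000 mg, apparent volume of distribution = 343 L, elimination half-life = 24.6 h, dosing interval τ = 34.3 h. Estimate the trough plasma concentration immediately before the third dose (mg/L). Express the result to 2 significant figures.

3.1 mg/L

C₀ per dose = Dose / Vd = 2000 / 343 = 5.831 mg/L
k = ln2 / t½ = 0.693147 / 24.6 = 0.02818 h⁻¹
Fraction remaining after one interval: r = e^(−kτ) = e^(−0.02818 × 34.3) = 0.3804
Before dose 3, 2 doses have been given (aged 1τ, 2τ).
C_trough = C₀ × (r + r²) = 5.831 × (0.3804 + 0.1447) = 3.062 mg/L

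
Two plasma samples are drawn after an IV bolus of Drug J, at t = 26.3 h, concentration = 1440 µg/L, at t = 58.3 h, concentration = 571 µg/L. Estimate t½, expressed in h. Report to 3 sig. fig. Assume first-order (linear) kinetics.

k = ln(C₁/C₂) / (t₂ − t₁) = ln(1440/571) / (58.3 − 26.3)
  = 0.9250 / 32.00 = 0.02891 h⁻¹
t½ = ln2 / k = 0.693147 / 0.02891 = 23.98 h

24.0 h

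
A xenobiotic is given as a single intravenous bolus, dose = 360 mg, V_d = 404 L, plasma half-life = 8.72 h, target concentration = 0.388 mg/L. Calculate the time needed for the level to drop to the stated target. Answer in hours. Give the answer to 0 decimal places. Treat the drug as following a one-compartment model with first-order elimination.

C₀ = Dose / Vd = 360.0 / 404 = 0.8911 mg/L
k = ln2 / t½ = 0.693147 / 8.72 = 0.07949 h⁻¹
t = ln(C₀ / C) / k = ln(0.8911 / 0.388) / 0.07949
  = ln(2.297) / 0.07949 = 0.8316 / 0.07949 = 10.46 h

10 h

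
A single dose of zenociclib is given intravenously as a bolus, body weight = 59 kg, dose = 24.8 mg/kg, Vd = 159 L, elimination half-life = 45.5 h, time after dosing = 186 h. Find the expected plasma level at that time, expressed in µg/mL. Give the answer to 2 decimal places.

Total dose = 24.8 × 59 = 1463 mg
C₀ = Dose / Vd = 1463 / 159 = 9.201 mg/L
k = ln2 / t½ = 0.693147 / 45.5 = 0.01523 h⁻¹
C = C₀ · e^(−k·t) = 9.201 × e^(−0.01523 × 186)
  = 9.201 × 0.05885 = 0.5415 mg/L
(0.5415 mg/L = 0.5415 µg/mL)

0.54 µg/mL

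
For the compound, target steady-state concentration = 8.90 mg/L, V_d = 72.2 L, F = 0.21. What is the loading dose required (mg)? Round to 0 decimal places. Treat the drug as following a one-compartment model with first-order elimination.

3060 mg

LD = Css × Vd / F = 8.90 × 72.2 / 0.21 = 3060 mg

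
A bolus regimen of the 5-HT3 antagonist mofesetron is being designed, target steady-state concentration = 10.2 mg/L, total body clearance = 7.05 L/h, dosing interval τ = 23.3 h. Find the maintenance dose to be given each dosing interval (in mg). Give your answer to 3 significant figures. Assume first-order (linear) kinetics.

1680 mg

At steady state, Dose/τ = Css × CL.
Dose = Css × CL × τ = 10.2 × 7.050 × 23.3 = 1676 mg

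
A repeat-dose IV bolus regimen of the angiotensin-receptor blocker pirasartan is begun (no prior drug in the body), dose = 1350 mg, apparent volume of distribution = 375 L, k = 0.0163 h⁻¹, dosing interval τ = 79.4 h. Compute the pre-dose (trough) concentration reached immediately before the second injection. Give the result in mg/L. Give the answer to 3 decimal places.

0.987 mg/L

C₀ per dose = Dose / Vd = 1350 / 375 = 3.600 mg/L
Fraction remaining after one interval: r = e^(−kτ) = e^(−0.01630 × 79.4) = 0.2741
Before dose 2, 1 dose has been given (aged 1τ).
C_trough = C₀ × r = 3.600 × 0.2741 = 0.9868 mg/L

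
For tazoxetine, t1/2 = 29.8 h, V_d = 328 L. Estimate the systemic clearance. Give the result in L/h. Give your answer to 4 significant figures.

7.629 L/h

k = ln2 / t½ = 0.693147 / 29.8 = 0.02326 h⁻¹
CL = k × Vd = 0.02326 × 328 = 7.629 L/h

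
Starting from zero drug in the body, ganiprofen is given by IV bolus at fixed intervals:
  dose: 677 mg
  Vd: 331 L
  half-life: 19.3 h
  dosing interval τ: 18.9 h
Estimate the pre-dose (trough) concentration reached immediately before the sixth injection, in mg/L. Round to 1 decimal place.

C₀ per dose = Dose / Vd = 677 / 331 = 2.045 mg/L
k = ln2 / t½ = 0.693147 / 19.3 = 0.03591 h⁻¹
Fraction remaining after one interval: r = e^(−kτ) = e^(−0.03591 × 18.9) = 0.5073
Before dose 6, 5 doses have been given (aged 1τ, 2τ, 3τ, 4τ, 5τ).
C_trough = C₀ × (r + r² + … + r^5) = C₀ × r(1−r^5)/(1−r)
        = 2.045 × 0.5073 × (1 − 0.03360) / (1 − 0.5073) = 2.035 mg/L

2.0 mg/L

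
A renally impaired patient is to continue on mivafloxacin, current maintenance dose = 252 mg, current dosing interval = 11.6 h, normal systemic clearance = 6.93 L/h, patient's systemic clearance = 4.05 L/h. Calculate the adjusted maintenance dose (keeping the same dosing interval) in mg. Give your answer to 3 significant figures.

To keep the same average steady-state level, dosing rate must scale with clearance.
CL ratio = 4.05 / 6.93 = 0.5844
New dose (same interval) = 252 × 0.5844 = 147.3 mg

147 mg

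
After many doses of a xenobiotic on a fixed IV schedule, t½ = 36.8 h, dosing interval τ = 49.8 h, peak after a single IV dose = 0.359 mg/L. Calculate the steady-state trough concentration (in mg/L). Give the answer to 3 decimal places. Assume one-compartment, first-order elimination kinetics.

0.231 mg/L

k = ln2 / t½ = 0.693147 / 36.8 = 0.01884 h⁻¹
e^(−kτ) = e^(−0.01884 × 49.8) = 0.3913
Accumulation ratio R = 1 / (1 − e^(−kτ)) = 1 / (1 − 0.3913) = 1.643
Steady-state trough = C₀ × R × e^(−kτ) = 0.359 × 1.643 × 0.3913 = 0.2308 mg/L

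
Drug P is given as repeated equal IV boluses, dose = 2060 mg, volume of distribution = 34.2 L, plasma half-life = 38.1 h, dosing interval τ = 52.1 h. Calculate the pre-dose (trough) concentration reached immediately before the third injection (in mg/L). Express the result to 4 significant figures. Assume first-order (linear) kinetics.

32.39 mg/L

C₀ per dose = Dose / Vd = 2060 / 34.2 = 60.23 mg/L
k = ln2 / t½ = 0.693147 / 38.1 = 0.01819 h⁻¹
Fraction remaining after one interval: r = e^(−kτ) = e^(−0.01819 × 52.1) = 0.3876
Before dose 3, 2 doses have been given (aged 1τ, 2τ).
C_trough = C₀ × (r + r²) = 60.23 × (0.3876 + 0.1502) = 32.39 mg/L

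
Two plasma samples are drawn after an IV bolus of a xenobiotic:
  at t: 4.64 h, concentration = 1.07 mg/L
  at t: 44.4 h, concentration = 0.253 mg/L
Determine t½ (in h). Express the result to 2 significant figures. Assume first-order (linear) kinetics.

k = ln(C₁/C₂) / (t₂ − t₁) = ln(1.07/0.253) / (44.4 − 4.64)
  = 1.442 / 39.76 = 0.03627 h⁻¹
t½ = ln2 / k = 0.693147 / 0.03627 = 19.11 h

19 h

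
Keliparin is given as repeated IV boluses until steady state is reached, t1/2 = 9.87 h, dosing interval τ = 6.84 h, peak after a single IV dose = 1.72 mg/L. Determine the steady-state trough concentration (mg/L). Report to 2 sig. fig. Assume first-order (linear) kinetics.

k = ln2 / t½ = 0.693147 / 9.87 = 0.07023 h⁻¹
e^(−kτ) = e^(−0.07023 × 6.84) = 0.6186
Accumulation ratio R = 1 / (1 − e^(−kτ)) = 1 / (1 − 0.6186) = 2.622
Steady-state trough = C₀ × R × e^(−kτ) = 1.72 × 2.622 × 0.6186 = 2.790 mg/L

2.8 mg/L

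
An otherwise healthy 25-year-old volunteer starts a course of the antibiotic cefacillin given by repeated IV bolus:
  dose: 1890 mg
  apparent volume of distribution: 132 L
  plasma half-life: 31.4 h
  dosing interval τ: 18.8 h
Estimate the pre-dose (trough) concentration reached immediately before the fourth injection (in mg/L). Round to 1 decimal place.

19.8 mg/L

C₀ per dose = Dose / Vd = 1890 / 132 = 14.32 mg/L
k = ln2 / t½ = 0.693147 / 31.4 = 0.02207 h⁻¹
Fraction remaining after one interval: r = e^(−kτ) = e^(−0.02207 × 18.8) = 0.6604
Before dose 4, 3 doses have been given (aged 1τ, 2τ, 3τ).
C_trough = C₀ × (r + r² + … + r^3) = C₀ × r(1−r^3)/(1−r)
        = 14.32 × 0.6604 × (1 − 0.2880) / (1 − 0.6604) = 19.83 mg/L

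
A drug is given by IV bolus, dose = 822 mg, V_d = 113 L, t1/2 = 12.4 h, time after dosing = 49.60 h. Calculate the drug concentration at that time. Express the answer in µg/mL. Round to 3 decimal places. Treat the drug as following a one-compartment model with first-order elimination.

0.455 µg/mL

C₀ = Dose / Vd = 822.0 / 113 = 7.274 mg/L
k = ln2 / t½ = 0.693147 / 12.4 = 0.05590 h⁻¹
t / t½ = 49.60 / 12.4 = 4 half-lives
C = C₀ × (1/2)^4 = 7.274 × 0.06250 = 0.4546 mg/L
(0.4546 mg/L = 0.4546 µg/mL)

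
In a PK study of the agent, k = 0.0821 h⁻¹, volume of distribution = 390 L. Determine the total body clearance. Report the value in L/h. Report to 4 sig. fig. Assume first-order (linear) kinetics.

CL = k × Vd = 0.0821 × 390 = 32.02 L/h

32.02 L/h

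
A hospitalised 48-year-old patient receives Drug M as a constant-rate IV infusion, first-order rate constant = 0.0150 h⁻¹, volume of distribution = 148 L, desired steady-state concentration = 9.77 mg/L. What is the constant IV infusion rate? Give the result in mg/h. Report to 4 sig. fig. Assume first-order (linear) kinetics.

21.69 mg/h

CL = k × Vd = 0.01500 × 148 = 2.220 L/h
At steady state, infusion rate R₀ = Css × CL = 9.77 × 2.220 = 21.69 mg/h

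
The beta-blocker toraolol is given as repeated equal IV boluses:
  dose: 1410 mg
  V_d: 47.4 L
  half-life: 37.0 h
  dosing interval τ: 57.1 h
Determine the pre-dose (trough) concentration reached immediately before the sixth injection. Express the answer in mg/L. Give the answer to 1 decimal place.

C₀ per dose = Dose / Vd = 1410 / 47.4 = 29.75 mg/L
k = ln2 / t½ = 0.693147 / 37.0 = 0.01873 h⁻¹
Fraction remaining after one interval: r = e^(−kτ) = e^(−0.01873 × 57.1) = 0.3432
Before dose 6, 5 doses have been given (aged 1τ, 2τ, 3τ, 4τ, 5τ).
C_trough = C₀ × (r + r² + … + r^5) = C₀ × r(1−r^5)/(1−r)
        = 29.75 × 0.3432 × (1 − 0.004761) / (1 − 0.3432) = 15.47 mg/L

15.5 mg/L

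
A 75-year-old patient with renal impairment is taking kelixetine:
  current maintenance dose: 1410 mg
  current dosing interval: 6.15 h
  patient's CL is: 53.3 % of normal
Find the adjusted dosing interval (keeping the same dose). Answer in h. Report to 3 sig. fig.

11.5 h

To keep the same average steady-state level, dosing rate must scale with clearance.
CL ratio = 53.3 / 100 = 0.5330
New interval (same dose) = 6.15 / 0.5330 = 11.54 h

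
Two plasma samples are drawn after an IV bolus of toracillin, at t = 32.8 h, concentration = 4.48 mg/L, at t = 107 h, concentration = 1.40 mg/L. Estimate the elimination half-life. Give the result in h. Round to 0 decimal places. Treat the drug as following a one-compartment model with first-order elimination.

k = ln(C₁/C₂) / (t₂ − t₁) = ln(4.48/1.40) / (107 − 32.8)
  = 1.163 / 74.20 = 0.01567 h⁻¹
t½ = ln2 / k = 0.693147 / 0.01567 = 44.23 h

44 h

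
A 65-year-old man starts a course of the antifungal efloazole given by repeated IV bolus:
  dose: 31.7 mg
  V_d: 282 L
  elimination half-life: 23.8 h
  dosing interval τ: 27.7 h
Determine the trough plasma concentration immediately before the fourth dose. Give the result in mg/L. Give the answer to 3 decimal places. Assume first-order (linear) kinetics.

0.083 mg/L

C₀ per dose = Dose / Vd = 31.7 / 282 = 0.1124 mg/L
k = ln2 / t½ = 0.693147 / 23.8 = 0.02912 h⁻¹
Fraction remaining after one interval: r = e^(−kτ) = e^(−0.02912 × 27.7) = 0.4464
Before dose 4, 3 doses have been given (aged 1τ, 2τ, 3τ).
C_trough = C₀ × (r + r² + … + r^3) = C₀ × r(1−r^3)/(1−r)
        = 0.1124 × 0.4464 × (1 − 0.08896) / (1 − 0.4464) = 0.08257 mg/L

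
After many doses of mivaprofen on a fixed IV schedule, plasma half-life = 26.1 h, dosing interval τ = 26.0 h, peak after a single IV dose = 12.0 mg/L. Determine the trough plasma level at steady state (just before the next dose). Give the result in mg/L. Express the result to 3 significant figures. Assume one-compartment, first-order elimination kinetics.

k = ln2 / t½ = 0.693147 / 26.1 = 0.02656 h⁻¹
e^(−kτ) = e^(−0.02656 × 26.0) = 0.5013
Accumulation ratio R = 1 / (1 − e^(−kτ)) = 1 / (1 − 0.5013) = 2.005
Steady-state trough = C₀ × R × e^(−kτ) = 12.0 × 2.005 × 0.5013 = 12.06 mg/L

12.1 mg/L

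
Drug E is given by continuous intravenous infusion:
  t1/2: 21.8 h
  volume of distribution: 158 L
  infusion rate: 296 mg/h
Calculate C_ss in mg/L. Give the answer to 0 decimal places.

59 mg/L

k = ln2 / t½ = 0.693147 / 21.8 = 0.03180 h⁻¹
CL = k × Vd = 0.03180 × 158 = 5.024 L/h
At steady state Css = R₀ / CL = 296 / 5.024 = 58.92 mg/L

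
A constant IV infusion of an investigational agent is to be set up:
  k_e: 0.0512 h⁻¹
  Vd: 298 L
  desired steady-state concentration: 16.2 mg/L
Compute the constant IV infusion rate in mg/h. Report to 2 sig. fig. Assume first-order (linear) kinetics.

CL = k × Vd = 0.05120 × 298 = 15.26 L/h
At steady state, infusion rate R₀ = Css × CL = 16.2 × 15.26 = 247.2 mg/h

250 mg/h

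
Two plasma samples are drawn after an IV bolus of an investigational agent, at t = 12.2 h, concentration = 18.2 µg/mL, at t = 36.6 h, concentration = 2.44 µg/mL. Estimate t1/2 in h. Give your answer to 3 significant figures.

k = ln(C₁/C₂) / (t₂ − t₁) = ln(18.2/2.44) / (36.6 − 12.2)
  = 2.009 / 24.40 = 0.08234 h⁻¹
t½ = ln2 / k = 0.693147 / 0.08234 = 8.418 h

8.42 h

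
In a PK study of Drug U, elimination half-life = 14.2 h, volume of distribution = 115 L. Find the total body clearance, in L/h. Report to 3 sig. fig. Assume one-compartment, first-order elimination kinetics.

k = ln2 / t½ = 0.693147 / 14.2 = 0.04881 h⁻¹
CL = k × Vd = 0.04881 × 115 = 5.613 L/h

5.61 L/h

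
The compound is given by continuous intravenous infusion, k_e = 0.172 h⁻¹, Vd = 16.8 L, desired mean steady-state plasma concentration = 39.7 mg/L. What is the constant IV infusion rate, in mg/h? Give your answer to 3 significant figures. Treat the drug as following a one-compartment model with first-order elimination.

CL = k × Vd = 0.1720 × 16.8 = 2.890 L/h
At steady state, infusion rate R₀ = Css × CL = 39.7 × 2.890 = 114.7 mg/h

115 mg/h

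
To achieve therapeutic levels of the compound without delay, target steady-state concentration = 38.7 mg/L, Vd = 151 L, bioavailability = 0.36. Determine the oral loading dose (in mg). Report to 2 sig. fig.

LD = Css × Vd / F = 38.7 × 151 / 0.36 = 16230 mg

16000 mg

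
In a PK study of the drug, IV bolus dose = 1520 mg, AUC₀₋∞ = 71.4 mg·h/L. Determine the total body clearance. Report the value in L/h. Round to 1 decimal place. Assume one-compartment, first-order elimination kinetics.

21.3 L/h

CL = Dose / AUC = 1520 / 71.4 = 21.29 L/h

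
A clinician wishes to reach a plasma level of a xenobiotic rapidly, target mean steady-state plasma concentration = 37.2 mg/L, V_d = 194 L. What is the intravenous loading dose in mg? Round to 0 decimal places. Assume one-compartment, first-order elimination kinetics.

7217 mg

LD = Css × Vd = 37.2 × 194 = 7217 mg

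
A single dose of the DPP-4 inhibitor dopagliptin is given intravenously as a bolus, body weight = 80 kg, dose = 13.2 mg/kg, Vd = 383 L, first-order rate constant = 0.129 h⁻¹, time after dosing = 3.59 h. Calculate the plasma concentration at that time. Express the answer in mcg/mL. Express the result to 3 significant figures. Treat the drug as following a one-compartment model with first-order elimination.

Total dose = 13.2 × 80 = 1056 mg
C₀ = Dose / Vd = 1056 / 383 = 2.757 mg/L
C = C₀ · e^(−k·t) = 2.757 × e^(−0.1290 × 3.59)
  = 2.757 × 0.6293 = 1.735 mg/L
(1.735 mg/L = 1.735 mcg/mL)

1.74 mcg/mL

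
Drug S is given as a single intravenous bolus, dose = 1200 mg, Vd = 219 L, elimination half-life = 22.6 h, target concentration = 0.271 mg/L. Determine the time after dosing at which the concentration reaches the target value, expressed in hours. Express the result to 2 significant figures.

C₀ = Dose / Vd = 1200 / 219 = 5.479 mg/L
k = ln2 / t½ = 0.693147 / 22.6 = 0.03067 h⁻¹
t = ln(C₀ / C) / k = ln(5.479 / 0.271) / 0.03067
  = ln(20.22) / 0.03067 = 3.007 / 0.03067 = 98.04 h

98 h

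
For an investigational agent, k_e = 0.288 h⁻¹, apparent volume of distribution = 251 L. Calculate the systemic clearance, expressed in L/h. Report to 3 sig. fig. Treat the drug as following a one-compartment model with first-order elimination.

CL = k × Vd = 0.288 × 251 = 72.29 L/h

72.3 L/h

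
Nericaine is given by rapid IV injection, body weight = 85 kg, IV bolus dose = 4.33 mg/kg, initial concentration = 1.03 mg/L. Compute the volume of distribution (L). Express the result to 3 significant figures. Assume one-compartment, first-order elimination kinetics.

357 L

Dose = 4.33 × 85 = 368.1 mg
Vd = Dose / C₀ = 368.1 / 1.03 = 357.4 L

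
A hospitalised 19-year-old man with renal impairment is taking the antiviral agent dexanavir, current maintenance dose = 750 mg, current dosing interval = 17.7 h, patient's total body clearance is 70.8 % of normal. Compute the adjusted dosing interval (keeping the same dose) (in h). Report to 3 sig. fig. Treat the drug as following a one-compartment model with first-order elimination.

25.0 h

To keep the same average steady-state level, dosing rate must scale with clearance.
CL ratio = 70.8 / 100 = 0.7080
New interval (same dose) = 17.7 / 0.7080 = 25.00 h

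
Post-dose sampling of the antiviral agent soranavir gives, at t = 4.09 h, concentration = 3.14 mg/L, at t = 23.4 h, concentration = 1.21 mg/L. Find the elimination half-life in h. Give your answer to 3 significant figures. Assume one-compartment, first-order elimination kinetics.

14.0 h

k = ln(C₁/C₂) / (t₂ − t₁) = ln(3.14/1.21) / (23.4 − 4.09)
  = 0.9536 / 19.31 = 0.04938 h⁻¹
t½ = ln2 / k = 0.693147 / 0.04938 = 14.04 h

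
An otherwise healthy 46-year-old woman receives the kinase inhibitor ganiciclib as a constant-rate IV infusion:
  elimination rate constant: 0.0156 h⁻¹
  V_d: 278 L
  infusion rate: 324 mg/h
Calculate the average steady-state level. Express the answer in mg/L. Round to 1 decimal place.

CL = k × Vd = 0.01560 × 278 = 4.337 L/h
At steady state Css = R₀ / CL = 324 / 4.337 = 74.71 mg/L

74.7 mg/L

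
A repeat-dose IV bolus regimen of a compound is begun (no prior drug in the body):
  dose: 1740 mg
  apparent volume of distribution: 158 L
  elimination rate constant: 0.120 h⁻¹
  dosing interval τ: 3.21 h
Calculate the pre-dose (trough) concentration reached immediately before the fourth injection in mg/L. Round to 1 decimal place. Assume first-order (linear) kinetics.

C₀ per dose = Dose / Vd = 1740 / 158 = 11.01 mg/L
Fraction remaining after one interval: r = e^(−kτ) = e^(−0.1200 × 3.21) = 0.6803
Before dose 4, 3 doses have been given (aged 1τ, 2τ, 3τ).
C_trough = C₀ × (r + r² + … + r^3) = C₀ × r(1−r^3)/(1−r)
        = 11.01 × 0.6803 × (1 − 0.3148) / (1 − 0.6803) = 16.05 mg/L

16.1 mg/L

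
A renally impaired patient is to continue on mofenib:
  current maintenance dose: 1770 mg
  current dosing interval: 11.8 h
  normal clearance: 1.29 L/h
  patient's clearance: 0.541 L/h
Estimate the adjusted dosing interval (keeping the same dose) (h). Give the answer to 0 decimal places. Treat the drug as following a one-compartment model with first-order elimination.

To keep the same average steady-state level, dosing rate must scale with clearance.
CL ratio = 0.541 / 1.29 = 0.4194
New interval (same dose) = 11.8 / 0.4194 = 28.14 h

28 h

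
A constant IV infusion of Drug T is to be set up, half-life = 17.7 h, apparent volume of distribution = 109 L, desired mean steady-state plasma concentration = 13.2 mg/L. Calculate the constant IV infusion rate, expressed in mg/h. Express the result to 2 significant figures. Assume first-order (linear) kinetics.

k = ln2 / t½ = 0.693147 / 17.7 = 0.03916 h⁻¹
CL = k × Vd = 0.03916 × 109 = 4.268 L/h
At steady state, infusion rate R₀ = Css × CL = 13.2 × 4.268 = 56.34 mg/h

56 mg/h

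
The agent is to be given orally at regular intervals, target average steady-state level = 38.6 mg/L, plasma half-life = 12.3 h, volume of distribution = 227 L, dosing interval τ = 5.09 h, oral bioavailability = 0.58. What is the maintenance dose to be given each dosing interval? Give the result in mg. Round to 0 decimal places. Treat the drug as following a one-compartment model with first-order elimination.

4333 mg

k = ln2 / t½ = 0.693147 / 12.3 = 0.05635 h⁻¹
CL = k × Vd = 0.05635 × 227 = 12.79 L/h
At steady state, F × (Dose/τ) = Css × CL.
Dose = Css × CL × τ / F = 38.6 × 12.79 × 5.09 / 0.58 = 4333 mg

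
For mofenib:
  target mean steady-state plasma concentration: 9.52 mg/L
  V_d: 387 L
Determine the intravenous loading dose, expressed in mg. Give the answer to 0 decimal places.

3684 mg

LD = Css × Vd = 9.52 × 387 = 3684 mg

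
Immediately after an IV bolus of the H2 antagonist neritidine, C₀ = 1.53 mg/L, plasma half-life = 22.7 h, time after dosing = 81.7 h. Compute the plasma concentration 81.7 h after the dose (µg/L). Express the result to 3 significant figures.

k = ln2 / t½ = 0.693147 / 22.7 = 0.03054 h⁻¹
C = C₀ · e^(−k·t) = 1.530 × e^(−0.03054 × 81.7)
  = 1.530 × 0.08249 = 0.1262 mg/L
Convert: 0.1262 mg/L × 1000 = 126.2 µg/L

126 µg/L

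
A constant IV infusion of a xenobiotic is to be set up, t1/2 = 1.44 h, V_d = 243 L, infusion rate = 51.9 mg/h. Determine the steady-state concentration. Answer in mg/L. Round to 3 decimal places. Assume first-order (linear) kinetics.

k = ln2 / t½ = 0.693147 / 1.44 = 0.4814 h⁻¹
CL = k × Vd = 0.4814 × 243 = 117.0 L/h
At steady state Css = R₀ / CL = 51.9 / 117.0 = 0.4436 mg/L

0.444 mg/L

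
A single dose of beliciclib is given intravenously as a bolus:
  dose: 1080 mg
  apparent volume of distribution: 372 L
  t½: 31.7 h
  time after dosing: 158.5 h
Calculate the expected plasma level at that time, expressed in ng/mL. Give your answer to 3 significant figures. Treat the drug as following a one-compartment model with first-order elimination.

90.7 ng/mL

C₀ = Dose / Vd = 1080 / 372 = 2.903 mg/L
k = ln2 / t½ = 0.693147 / 31.7 = 0.02187 h⁻¹
t / t½ = 158.5 / 31.7 = 5 half-lives
C = C₀ × (1/2)^5 = 2.903 × 0.03125 = 0.09072 mg/L
Convert: 0.09072 mg/L × 1000 = 90.72 ng/mL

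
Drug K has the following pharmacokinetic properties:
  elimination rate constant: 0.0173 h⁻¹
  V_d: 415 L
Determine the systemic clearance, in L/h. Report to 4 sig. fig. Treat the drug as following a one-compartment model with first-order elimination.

CL = k × Vd = 0.0173 × 415 = 7.180 L/h

7.180 L/h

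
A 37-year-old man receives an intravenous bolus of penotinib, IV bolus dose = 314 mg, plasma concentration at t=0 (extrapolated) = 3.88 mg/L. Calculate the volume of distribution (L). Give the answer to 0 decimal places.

81 L

Vd = Dose / C₀ = 314.0 / 3.88 = 80.93 L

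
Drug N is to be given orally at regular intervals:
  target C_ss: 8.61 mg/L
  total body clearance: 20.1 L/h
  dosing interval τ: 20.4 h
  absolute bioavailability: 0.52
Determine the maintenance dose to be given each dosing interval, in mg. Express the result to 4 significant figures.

At steady state, F × (Dose/τ) = Css × CL.
Dose = Css × CL × τ / F = 8.61 × 20.10 × 20.4 / 0.52 = 6789 mg

6789 mg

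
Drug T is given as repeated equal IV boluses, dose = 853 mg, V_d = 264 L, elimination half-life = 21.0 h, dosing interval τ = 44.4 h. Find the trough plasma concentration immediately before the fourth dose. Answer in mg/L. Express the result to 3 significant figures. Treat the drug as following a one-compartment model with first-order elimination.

C₀ per dose = Dose / Vd = 853 / 264 = 3.231 mg/L
k = ln2 / t½ = 0.693147 / 21.0 = 0.03301 h⁻¹
Fraction remaining after one interval: r = e^(−kτ) = e^(−0.03301 × 44.4) = 0.2309
Before dose 4, 3 doses have been given (aged 1τ, 2τ, 3τ).
C_trough = C₀ × (r + r² + … + r^3) = C₀ × r(1−r^3)/(1−r)
        = 3.231 × 0.2309 × (1 − 0.01231) / (1 − 0.2309) = 0.9581 mg/L

0.958 mg/L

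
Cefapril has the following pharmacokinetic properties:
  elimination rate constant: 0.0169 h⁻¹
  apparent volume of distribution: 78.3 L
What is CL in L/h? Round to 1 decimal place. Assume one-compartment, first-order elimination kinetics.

1.3 L/h

CL = k × Vd = 0.0169 × 78.3 = 1.323 L/h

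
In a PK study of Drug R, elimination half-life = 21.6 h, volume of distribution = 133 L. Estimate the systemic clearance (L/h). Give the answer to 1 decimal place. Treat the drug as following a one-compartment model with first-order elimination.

4.3 L/h

k = ln2 / t½ = 0.693147 / 21.6 = 0.03209 h⁻¹
CL = k × Vd = 0.03209 × 133 = 4.268 L/h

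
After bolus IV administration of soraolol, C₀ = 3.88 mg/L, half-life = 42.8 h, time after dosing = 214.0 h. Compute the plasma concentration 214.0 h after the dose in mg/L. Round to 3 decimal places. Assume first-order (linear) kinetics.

0.121 mg/L

k = ln2 / t½ = 0.693147 / 42.8 = 0.01620 h⁻¹
t / t½ = 214.0 / 42.8 = 5 half-lives
C = C₀ × (1/2)^5 = 3.880 × 0.03125 = 0.1213 mg/L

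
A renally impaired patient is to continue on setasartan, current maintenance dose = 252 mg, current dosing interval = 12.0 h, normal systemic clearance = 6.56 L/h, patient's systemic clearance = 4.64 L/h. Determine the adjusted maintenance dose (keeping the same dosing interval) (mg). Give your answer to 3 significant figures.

178 mg

To keep the same average steady-state level, dosing rate must scale with clearance.
CL ratio = 4.64 / 6.56 = 0.7073
New dose (same interval) = 252 × 0.7073 = 178.2 mg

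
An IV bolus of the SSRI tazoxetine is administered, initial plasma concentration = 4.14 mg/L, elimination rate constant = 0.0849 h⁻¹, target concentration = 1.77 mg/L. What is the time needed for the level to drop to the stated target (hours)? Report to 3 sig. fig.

10.0 h

t = ln(C₀ / C) / k = ln(4.140 / 1.77) / 0.08490
  = ln(2.339) / 0.08490 = 0.8497 / 0.08490 = 10.01 h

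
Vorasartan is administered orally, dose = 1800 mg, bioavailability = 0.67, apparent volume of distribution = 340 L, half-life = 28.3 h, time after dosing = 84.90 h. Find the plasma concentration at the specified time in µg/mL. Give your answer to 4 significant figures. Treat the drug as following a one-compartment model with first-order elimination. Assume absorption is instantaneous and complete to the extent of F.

0.4434 µg/mL

Amount reaching circulation = F × Dose = 0.67 × 1800 = 1206 mg
C₀ = F·Dose / Vd = 1206 / 340 = 3.547 mg/L
k = ln2 / t½ = 0.693147 / 28.3 = 0.02449 h⁻¹
t / t½ = 84.90 / 28.3 = 3 half-lives
C = C₀ × (1/2)^3 = 3.547 × 0.1250 = 0.4434 mg/L
(0.4434 mg/L = 0.4434 µg/mL)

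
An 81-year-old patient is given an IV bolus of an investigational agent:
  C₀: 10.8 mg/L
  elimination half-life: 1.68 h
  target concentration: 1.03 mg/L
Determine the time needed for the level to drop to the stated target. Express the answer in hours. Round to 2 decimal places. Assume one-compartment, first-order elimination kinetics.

5.70 h

k = ln2 / t½ = 0.693147 / 1.68 = 0.4126 h⁻¹
t = ln(C₀ / C) / k = ln(10.80 / 1.03) / 0.4126
  = ln(10.49) / 0.4126 = 2.350 / 0.4126 = 5.696 h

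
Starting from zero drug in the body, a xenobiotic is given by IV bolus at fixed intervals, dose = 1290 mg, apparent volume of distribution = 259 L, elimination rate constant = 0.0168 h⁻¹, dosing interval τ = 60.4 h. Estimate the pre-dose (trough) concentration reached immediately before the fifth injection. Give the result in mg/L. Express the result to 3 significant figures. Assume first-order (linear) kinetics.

C₀ per dose = Dose / Vd = 1290 / 259 = 4.981 mg/L
Fraction remaining after one interval: r = e^(−kτ) = e^(−0.01680 × 60.4) = 0.3625
Before dose 5, 4 doses have been given (aged 1τ, 2τ, 3τ, 4τ).
C_trough = C₀ × (r + r² + … + r^4) = C₀ × r(1−r^4)/(1−r)
        = 4.981 × 0.3625 × (1 − 0.01727) / (1 − 0.3625) = 2.783 mg/L

2.78 mg/L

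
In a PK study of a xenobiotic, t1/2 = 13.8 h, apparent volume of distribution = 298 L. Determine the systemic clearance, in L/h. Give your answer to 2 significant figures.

15 L/h

k = ln2 / t½ = 0.693147 / 13.8 = 0.05023 h⁻¹
CL = k × Vd = 0.05023 × 298 = 14.97 L/h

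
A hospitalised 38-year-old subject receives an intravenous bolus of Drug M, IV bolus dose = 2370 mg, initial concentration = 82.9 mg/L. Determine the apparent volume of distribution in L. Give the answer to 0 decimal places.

29 L

Vd = Dose / C₀ = 2370 / 82.9 = 28.59 L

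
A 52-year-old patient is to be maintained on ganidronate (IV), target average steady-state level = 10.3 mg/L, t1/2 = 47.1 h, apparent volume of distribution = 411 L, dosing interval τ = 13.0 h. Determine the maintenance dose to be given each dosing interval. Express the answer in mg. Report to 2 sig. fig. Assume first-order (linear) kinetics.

k = ln2 / t½ = 0.693147 / 47.1 = 0.01472 h⁻¹
CL = k × Vd = 0.01472 × 411 = 6.050 L/h
At steady state, Dose/τ = Css × CL.
Dose = Css × CL × τ = 10.3 × 6.050 × 13.0 = 810.1 mg

810 mg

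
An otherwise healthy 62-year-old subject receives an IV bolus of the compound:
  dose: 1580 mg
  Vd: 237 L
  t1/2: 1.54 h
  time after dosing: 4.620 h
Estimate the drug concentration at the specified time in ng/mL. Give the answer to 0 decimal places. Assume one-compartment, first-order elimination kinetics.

C₀ = Dose / Vd = 1580 / 237 = 6.667 mg/L
k = ln2 / t½ = 0.693147 / 1.54 = 0.4501 h⁻¹
t / t½ = 4.620 / 1.54 = 3 half-lives
C = C₀ × (1/2)^3 = 6.667 × 0.1250 = 0.8334 mg/L
Convert: 0.8334 mg/L × 1000 = 833.4 ng/mL

833 ng/mL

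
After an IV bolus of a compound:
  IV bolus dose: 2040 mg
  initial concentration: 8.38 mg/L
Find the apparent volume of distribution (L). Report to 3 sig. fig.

Vd = Dose / C₀ = 2040 / 8.38 = 243.4 L

243 L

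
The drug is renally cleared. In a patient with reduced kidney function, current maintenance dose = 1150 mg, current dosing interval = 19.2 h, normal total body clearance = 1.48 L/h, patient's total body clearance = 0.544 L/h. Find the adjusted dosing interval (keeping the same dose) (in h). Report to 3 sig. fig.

52.2 h

To keep the same average steady-state level, dosing rate must scale with clearance.
CL ratio = 0.544 / 1.48 = 0.3676
New interval (same dose) = 19.2 / 0.3676 = 52.23 h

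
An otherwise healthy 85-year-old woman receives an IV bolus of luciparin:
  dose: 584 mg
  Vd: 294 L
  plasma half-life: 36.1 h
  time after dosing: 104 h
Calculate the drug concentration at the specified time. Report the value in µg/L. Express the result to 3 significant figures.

C₀ = Dose / Vd = 584.0 / 294 = 1.986 mg/L
k = ln2 / t½ = 0.693147 / 36.1 = 0.01920 h⁻¹
C = C₀ · e^(−k·t) = 1.986 × e^(−0.01920 × 104)
  = 1.986 × 0.1358 = 0.2697 mg/L
Convert: 0.2697 mg/L × 1000 = 269.7 µg/L

270 µg/L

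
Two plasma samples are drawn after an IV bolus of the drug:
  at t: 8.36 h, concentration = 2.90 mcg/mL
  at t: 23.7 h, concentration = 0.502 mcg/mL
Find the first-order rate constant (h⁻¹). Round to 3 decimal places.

k = ln(C₁/C₂) / (t₂ − t₁) = ln(2.90/0.502) / (23.7 − 8.36)
  = 1.754 / 15.34 = 0.1143 h⁻¹

0.114 h⁻¹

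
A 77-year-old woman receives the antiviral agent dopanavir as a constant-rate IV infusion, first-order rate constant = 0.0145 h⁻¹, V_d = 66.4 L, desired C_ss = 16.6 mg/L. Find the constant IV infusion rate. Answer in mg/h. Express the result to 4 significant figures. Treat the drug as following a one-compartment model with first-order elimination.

15.98 mg/h

CL = k × Vd = 0.01450 × 66.4 = 0.9628 L/h
At steady state, infusion rate R₀ = Css × CL = 16.6 × 0.9628 = 15.98 mg/h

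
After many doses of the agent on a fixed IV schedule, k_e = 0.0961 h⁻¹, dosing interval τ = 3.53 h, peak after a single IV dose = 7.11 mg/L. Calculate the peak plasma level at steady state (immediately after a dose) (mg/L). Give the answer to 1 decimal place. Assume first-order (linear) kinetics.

24.7 mg/L

e^(−kτ) = e^(−0.09610 × 3.53) = 0.7123
Accumulation ratio R = 1 / (1 − e^(−kτ)) = 1 / (1 − 0.7123) = 3.476
Steady-state peak = C₀ × R = 7.11 × 3.476 = 24.71 mg/L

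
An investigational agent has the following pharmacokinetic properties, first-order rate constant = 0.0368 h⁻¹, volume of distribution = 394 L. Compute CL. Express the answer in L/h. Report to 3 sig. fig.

14.5 L/h

CL = k × Vd = 0.0368 × 394 = 14.50 L/h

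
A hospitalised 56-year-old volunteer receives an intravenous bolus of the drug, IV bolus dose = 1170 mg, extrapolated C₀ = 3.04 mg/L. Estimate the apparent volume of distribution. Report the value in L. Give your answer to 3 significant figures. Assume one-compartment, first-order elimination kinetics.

Vd = Dose / C₀ = 1170 / 3.04 = 384.9 L

385 L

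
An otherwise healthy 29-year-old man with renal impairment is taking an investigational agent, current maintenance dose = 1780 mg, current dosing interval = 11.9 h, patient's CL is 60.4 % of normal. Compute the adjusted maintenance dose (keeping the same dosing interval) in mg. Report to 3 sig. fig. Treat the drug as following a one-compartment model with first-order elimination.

To keep the same average steady-state level, dosing rate must scale with clearance.
CL ratio = 60.4 / 100 = 0.6040
New dose (same interval) = 1780 × 0.6040 = 1075 mg

1080 mg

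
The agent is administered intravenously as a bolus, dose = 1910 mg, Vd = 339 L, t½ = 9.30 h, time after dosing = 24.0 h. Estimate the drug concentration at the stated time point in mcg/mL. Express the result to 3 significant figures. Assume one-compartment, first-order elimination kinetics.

C₀ = Dose / Vd = 1910 / 339 = 5.634 mg/L
k = ln2 / t½ = 0.693147 / 9.30 = 0.07453 h⁻¹
C = C₀ · e^(−k·t) = 5.634 × e^(−0.07453 × 24.0)
  = 5.634 × 0.1672 = 0.9420 mg/L
(0.9420 mg/L = 0.9420 mcg/mL)

0.942 mcg/mL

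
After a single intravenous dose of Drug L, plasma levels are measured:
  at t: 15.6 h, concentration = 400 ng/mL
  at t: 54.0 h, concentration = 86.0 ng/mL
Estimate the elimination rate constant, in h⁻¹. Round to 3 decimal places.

0.040 h⁻¹

k = ln(C₁/C₂) / (t₂ − t₁) = ln(400/86.0) / (54.0 − 15.6)
  = 1.537 / 38.40 = 0.04003 h⁻¹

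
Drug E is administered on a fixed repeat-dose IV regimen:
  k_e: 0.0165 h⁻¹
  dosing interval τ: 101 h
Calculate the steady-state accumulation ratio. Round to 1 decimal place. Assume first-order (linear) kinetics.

1.2

e^(−kτ) = e^(−0.01650 × 101) = 0.1889
Accumulation ratio R = 1 / (1 − e^(−kτ)) = 1 / (1 − 0.1889) = 1.233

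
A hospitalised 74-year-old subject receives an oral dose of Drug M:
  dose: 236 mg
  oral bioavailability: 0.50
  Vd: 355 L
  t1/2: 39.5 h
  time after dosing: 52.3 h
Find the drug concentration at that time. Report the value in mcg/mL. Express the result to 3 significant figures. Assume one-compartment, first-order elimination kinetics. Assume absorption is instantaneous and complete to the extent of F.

0.133 mcg/mL

Amount reaching circulation = F × Dose = 0.50 × 236.0 = 118.0 mg
C₀ = F·Dose / Vd = 118.0 / 355 = 0.3324 mg/L
k = ln2 / t½ = 0.693147 / 39.5 = 0.01755 h⁻¹
C = C₀ · e^(−k·t) = 0.3324 × e^(−0.01755 × 52.3)
  = 0.3324 × 0.3994 = 0.1328 mg/L
(0.1328 mg/L = 0.1328 mcg/mL)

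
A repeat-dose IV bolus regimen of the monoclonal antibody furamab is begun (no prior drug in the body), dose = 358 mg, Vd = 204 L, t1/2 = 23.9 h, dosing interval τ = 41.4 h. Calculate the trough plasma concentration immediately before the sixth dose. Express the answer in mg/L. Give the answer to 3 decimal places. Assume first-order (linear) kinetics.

0.754 mg/L

C₀ per dose = Dose / Vd = 358 / 204 = 1.755 mg/L
k = ln2 / t½ = 0.693147 / 23.9 = 0.02900 h⁻¹
Fraction remaining after one interval: r = e^(−kτ) = e^(−0.02900 × 41.4) = 0.3010
Before dose 6, 5 doses have been given (aged 1τ, 2τ, 3τ, 4τ, 5τ).
C_trough = C₀ × (r + r² + … + r^5) = C₀ × r(1−r^5)/(1−r)
        = 1.755 × 0.3010 × (1 − 0.002471) / (1 − 0.3010) = 0.7539 mg/L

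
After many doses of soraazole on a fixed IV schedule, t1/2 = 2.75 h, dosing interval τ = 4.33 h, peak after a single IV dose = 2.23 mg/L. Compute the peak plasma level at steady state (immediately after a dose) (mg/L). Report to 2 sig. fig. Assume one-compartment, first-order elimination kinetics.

k = ln2 / t½ = 0.693147 / 2.75 = 0.2521 h⁻¹
e^(−kτ) = e^(−0.2521 × 4.33) = 0.3357
Accumulation ratio R = 1 / (1 − e^(−kτ)) = 1 / (1 − 0.3357) = 1.505
Steady-state peak = C₀ × R = 2.23 × 1.505 = 3.356 mg/L

3.4 mg/L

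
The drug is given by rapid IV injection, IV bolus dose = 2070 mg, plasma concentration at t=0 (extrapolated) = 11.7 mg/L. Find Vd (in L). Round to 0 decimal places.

Vd = Dose / C₀ = 2070 / 11.7 = 176.9 L

177 L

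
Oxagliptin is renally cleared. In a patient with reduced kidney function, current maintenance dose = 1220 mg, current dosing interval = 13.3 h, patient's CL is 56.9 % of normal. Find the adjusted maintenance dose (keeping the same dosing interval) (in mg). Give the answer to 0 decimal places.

To keep the same average steady-state level, dosing rate must scale with clearance.
CL ratio = 56.9 / 100 = 0.5690
New dose (same interval) = 1220 × 0.5690 = 694.2 mg

694 mg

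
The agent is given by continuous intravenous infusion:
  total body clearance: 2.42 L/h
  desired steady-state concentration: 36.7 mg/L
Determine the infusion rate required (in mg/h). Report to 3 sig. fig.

At steady state, infusion rate R₀ = Css × CL = 36.7 × 2.420 = 88.81 mg/h

88.8 mg/h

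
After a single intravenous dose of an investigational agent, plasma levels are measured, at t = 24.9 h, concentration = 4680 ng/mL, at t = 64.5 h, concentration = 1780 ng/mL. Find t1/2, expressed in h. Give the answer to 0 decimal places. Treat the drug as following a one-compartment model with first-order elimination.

k = ln(C₁/C₂) / (t₂ − t₁) = ln(4680/1780) / (64.5 − 24.9)
  = 0.9667 / 39.60 = 0.02441 h⁻¹
t½ = ln2 / k = 0.693147 / 0.02441 = 28.40 h

28 h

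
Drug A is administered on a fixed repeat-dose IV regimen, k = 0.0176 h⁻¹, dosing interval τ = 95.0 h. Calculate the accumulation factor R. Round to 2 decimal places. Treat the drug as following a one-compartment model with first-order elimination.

e^(−kτ) = e^(−0.01760 × 95.0) = 0.1879
Accumulation ratio R = 1 / (1 − e^(−kτ)) = 1 / (1 − 0.1879) = 1.231

1.23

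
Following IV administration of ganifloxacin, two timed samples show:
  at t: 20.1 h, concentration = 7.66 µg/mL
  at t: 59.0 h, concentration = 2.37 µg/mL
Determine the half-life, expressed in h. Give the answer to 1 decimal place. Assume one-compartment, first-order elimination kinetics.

23.0 h

k = ln(C₁/C₂) / (t₂ − t₁) = ln(7.66/2.37) / (59.0 − 20.1)
  = 1.173 / 38.90 = 0.03015 h⁻¹
t½ = ln2 / k = 0.693147 / 0.03015 = 22.99 h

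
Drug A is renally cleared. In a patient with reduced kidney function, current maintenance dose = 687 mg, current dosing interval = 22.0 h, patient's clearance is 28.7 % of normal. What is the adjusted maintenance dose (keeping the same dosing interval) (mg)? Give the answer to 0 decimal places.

To keep the same average steady-state level, dosing rate must scale with clearance.
CL ratio = 28.7 / 100 = 0.2870
New dose (same interval) = 687 × 0.2870 = 197.2 mg

197 mg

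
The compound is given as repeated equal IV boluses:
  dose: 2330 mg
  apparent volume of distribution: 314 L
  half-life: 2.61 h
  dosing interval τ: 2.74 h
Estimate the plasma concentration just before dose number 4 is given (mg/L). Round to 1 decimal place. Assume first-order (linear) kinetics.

C₀ per dose = Dose / Vd = 2330 / 314 = 7.420 mg/L
k = ln2 / t½ = 0.693147 / 2.61 = 0.2656 h⁻¹
Fraction remaining after one interval: r = e^(−kτ) = e^(−0.2656 × 2.74) = 0.4830
Before dose 4, 3 doses have been given (aged 1τ, 2τ, 3τ).
C_trough = C₀ × (r + r² + … + r^3) = C₀ × r(1−r^3)/(1−r)
        = 7.420 × 0.4830 × (1 − 0.1127) / (1 − 0.4830) = 6.151 mg/L

6.2 mg/L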